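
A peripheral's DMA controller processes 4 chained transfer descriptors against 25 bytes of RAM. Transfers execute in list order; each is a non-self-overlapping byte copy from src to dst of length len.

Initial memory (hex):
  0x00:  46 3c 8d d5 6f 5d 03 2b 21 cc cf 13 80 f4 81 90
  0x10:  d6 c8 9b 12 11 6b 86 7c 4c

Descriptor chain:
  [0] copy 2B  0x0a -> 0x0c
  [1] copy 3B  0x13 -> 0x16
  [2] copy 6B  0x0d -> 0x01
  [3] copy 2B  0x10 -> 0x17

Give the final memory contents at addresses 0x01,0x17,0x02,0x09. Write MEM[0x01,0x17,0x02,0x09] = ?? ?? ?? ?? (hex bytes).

MEM[0x01,0x17,0x02,0x09] = 13 d6 81 cc

[0] 0x0a->0x0c len=2 : cf 13
[1] 0x13->0x16 len=3 : 12 11 6b
[2] 0x0d->0x01 len=6 : 13 81 90 d6 c8 9b
[3] 0x10->0x17 len=2 : d6 c8
query mem[0x01]=0x13, mem[0x17]=0xd6, mem[0x02]=0x81, mem[0x09]=0xcc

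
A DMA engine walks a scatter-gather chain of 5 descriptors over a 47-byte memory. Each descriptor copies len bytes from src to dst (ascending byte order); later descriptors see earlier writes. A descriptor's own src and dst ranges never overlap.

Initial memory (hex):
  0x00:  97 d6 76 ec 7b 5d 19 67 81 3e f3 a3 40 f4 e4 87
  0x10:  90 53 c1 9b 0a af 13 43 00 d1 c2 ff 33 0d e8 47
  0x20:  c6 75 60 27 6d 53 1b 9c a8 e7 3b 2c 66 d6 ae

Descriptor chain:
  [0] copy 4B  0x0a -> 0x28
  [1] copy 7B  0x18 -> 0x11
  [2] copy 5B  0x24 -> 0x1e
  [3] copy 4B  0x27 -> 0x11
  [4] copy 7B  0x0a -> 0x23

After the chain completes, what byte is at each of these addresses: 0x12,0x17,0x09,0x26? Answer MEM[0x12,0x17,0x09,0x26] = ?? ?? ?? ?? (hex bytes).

D0: mem[0x28..0x2b] <- [f3 a3 40 f4]
D1: mem[0x11..0x17] <- [00 d1 c2 ff 33 0d e8]
D2: mem[0x1e..0x22] <- [6d 53 1b 9c f3]
D3: mem[0x11..0x14] <- [9c f3 a3 40]
D4: mem[0x23..0x29] <- [f3 a3 40 f4 e4 87 90]
query mem[0x12]=0xf3, mem[0x17]=0xe8, mem[0x09]=0x3e, mem[0x26]=0xf4

MEM[0x12,0x17,0x09,0x26] = f3 e8 3e f4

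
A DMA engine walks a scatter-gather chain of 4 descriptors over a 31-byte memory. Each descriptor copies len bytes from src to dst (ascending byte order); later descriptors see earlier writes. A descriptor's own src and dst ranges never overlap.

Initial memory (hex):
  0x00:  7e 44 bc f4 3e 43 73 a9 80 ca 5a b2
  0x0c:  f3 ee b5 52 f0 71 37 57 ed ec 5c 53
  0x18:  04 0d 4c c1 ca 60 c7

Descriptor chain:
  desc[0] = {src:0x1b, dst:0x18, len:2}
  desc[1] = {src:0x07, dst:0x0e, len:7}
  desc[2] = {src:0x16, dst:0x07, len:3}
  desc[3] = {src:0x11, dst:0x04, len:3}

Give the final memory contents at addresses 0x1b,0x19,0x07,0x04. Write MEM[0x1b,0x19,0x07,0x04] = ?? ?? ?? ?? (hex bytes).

MEM[0x1b,0x19,0x07,0x04] = c1 ca 5c 5a

  after D0: wrote 2B at 0x18 = c1ca
  after D1: wrote 7B at 0x0e = a980ca5ab2f3ee
  after D2: wrote 3B at 0x07 = 5c53c1
  after D3: wrote 3B at 0x04 = 5ab2f3
query mem[0x1b]=0xc1, mem[0x19]=0xca, mem[0x07]=0x5c, mem[0x04]=0x5a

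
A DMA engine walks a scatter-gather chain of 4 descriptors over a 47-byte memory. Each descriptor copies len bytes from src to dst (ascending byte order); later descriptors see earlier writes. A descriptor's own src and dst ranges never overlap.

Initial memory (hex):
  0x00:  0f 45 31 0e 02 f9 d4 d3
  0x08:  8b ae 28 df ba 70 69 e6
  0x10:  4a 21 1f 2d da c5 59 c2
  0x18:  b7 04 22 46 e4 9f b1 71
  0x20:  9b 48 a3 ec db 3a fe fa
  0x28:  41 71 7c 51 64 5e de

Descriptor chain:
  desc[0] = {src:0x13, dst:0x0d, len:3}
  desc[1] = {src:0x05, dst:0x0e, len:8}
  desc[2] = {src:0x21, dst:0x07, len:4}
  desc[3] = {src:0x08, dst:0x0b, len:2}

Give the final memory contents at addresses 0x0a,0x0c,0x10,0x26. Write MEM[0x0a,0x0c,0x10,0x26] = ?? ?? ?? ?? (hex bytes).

[0] 0x13->0x0d len=3 : 2d da c5
[1] 0x05->0x0e len=8 : f9 d4 d3 8b ae 28 df ba
[2] 0x21->0x07 len=4 : 48 a3 ec db
[3] 0x08->0x0b len=2 : a3 ec
query mem[0x0a]=0xdb, mem[0x0c]=0xec, mem[0x10]=0xd3, mem[0x26]=0xfe

MEM[0x0a,0x0c,0x10,0x26] = db ec d3 fe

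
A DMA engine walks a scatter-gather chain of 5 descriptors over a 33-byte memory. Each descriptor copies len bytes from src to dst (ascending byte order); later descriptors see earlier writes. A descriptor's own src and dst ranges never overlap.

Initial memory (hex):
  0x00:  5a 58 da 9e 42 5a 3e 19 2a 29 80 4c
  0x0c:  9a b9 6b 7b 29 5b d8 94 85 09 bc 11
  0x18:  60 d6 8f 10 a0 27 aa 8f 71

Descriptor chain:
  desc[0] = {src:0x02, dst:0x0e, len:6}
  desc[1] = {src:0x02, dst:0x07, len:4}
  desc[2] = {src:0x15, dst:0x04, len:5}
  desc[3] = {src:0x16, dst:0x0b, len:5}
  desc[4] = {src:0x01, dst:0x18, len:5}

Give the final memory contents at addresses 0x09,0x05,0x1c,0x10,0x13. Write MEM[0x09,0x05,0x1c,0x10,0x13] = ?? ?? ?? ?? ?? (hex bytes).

D0: mem[0x0e..0x13] <- [da 9e 42 5a 3e 19]
D1: mem[0x07..0x0a] <- [da 9e 42 5a]
D2: mem[0x04..0x08] <- [09 bc 11 60 d6]
D3: mem[0x0b..0x0f] <- [bc 11 60 d6 8f]
D4: mem[0x18..0x1c] <- [58 da 9e 09 bc]
query mem[0x09]=0x42, mem[0x05]=0xbc, mem[0x1c]=0xbc, mem[0x10]=0x42, mem[0x13]=0x19

MEM[0x09,0x05,0x1c,0x10,0x13] = 42 bc bc 42 19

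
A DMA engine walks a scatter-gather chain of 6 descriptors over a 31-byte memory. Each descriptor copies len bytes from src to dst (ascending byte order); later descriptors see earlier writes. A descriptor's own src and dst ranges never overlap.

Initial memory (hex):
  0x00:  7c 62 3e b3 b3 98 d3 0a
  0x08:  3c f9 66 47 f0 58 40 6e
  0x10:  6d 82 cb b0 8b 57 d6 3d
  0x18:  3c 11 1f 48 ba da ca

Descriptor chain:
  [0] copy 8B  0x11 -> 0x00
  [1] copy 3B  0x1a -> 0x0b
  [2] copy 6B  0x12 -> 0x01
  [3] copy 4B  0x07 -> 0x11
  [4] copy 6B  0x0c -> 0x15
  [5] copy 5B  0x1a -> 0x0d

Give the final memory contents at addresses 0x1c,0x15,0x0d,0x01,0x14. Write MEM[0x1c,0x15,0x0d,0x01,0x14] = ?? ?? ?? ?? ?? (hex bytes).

  after D0: wrote 8B at 0x00 = 82cbb08b57d63d3c
  after D1: wrote 3B at 0x0b = 1f48ba
  after D2: wrote 6B at 0x01 = cbb08b57d63d
  after D3: wrote 4B at 0x11 = 3c3cf966
  after D4: wrote 6B at 0x15 = 48ba406e6d3c
  after D5: wrote 5B at 0x0d = 3c48badaca
query mem[0x1c]=0xba, mem[0x15]=0x48, mem[0x0d]=0x3c, mem[0x01]=0xcb, mem[0x14]=0x66

MEM[0x1c,0x15,0x0d,0x01,0x14] = ba 48 3c cb 66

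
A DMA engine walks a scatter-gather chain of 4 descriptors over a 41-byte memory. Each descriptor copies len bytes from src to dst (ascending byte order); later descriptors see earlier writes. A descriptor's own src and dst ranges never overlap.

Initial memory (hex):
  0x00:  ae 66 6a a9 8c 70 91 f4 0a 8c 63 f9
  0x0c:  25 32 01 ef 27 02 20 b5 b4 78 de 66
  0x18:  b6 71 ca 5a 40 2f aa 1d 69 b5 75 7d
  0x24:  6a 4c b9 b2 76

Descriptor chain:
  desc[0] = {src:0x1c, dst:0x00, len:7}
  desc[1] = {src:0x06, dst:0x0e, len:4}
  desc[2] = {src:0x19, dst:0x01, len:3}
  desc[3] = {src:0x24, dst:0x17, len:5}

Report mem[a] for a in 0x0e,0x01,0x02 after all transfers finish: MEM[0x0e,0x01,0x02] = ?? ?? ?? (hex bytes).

#0 dst[0x00+7] := {0x40,0x2f,0xaa,0x1d,0x69,0xb5,0x75}
#1 dst[0x0e+4] := {0x75,0xf4,0x0a,0x8c}
#2 dst[0x01+3] := {0x71,0xca,0x5a}
#3 dst[0x17+5] := {0x6a,0x4c,0xb9,0xb2,0x76}
query mem[0x0e]=0x75, mem[0x01]=0x71, mem[0x02]=0xca

MEM[0x0e,0x01,0x02] = 75 71 ca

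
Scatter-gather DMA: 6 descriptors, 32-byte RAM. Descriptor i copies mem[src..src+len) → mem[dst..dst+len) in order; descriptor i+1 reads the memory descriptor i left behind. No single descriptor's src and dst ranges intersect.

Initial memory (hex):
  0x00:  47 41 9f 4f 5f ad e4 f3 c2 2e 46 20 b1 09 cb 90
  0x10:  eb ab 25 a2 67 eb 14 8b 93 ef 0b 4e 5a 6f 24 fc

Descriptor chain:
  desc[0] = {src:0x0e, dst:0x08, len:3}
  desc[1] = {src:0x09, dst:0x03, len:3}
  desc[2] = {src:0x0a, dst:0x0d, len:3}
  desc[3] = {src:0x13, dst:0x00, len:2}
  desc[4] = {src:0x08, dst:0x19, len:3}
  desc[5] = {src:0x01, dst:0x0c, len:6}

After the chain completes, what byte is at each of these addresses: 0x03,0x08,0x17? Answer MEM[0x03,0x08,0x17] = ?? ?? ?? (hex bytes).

#0 dst[0x08+3] := {0xcb,0x90,0xeb}
#1 dst[0x03+3] := {0x90,0xeb,0x20}
#2 dst[0x0d+3] := {0xeb,0x20,0xb1}
#3 dst[0x00+2] := {0xa2,0x67}
#4 dst[0x19+3] := {0xcb,0x90,0xeb}
#5 dst[0x0c+6] := {0x67,0x9f,0x90,0xeb,0x20,0xe4}
query mem[0x03]=0x90, mem[0x08]=0xcb, mem[0x17]=0x8b

MEM[0x03,0x08,0x17] = 90 cb 8b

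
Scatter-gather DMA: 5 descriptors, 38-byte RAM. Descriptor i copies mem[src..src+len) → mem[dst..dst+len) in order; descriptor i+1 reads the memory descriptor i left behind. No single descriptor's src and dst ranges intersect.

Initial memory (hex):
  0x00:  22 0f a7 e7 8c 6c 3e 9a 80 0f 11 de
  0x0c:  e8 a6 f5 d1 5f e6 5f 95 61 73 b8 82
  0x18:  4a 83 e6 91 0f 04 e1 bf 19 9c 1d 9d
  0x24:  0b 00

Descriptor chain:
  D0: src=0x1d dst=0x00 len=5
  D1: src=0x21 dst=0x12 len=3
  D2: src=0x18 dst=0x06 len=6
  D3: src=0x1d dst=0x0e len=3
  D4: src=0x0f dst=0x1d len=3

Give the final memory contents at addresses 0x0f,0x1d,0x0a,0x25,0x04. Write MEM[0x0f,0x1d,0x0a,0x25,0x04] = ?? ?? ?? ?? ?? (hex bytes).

MEM[0x0f,0x1d,0x0a,0x25,0x04] = e1 e1 0f 00 9c

D0: mem[0x00..0x04] <- [04 e1 bf 19 9c]
D1: mem[0x12..0x14] <- [9c 1d 9d]
D2: mem[0x06..0x0b] <- [4a 83 e6 91 0f 04]
D3: mem[0x0e..0x10] <- [04 e1 bf]
D4: mem[0x1d..0x1f] <- [e1 bf e6]
query mem[0x0f]=0xe1, mem[0x1d]=0xe1, mem[0x0a]=0x0f, mem[0x25]=0x00, mem[0x04]=0x9c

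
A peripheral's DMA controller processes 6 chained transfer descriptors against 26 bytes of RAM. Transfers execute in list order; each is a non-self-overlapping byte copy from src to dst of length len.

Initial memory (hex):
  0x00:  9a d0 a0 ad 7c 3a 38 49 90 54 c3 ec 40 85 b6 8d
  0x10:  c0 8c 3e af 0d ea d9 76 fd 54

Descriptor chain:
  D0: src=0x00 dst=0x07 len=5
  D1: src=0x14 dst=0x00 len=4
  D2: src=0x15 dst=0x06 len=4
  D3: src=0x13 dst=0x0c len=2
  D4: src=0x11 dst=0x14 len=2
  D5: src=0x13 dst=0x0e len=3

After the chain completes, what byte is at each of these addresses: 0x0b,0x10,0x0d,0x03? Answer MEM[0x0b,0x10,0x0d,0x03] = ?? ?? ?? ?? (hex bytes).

  after D0: wrote 5B at 0x07 = 9ad0a0ad7c
  after D1: wrote 4B at 0x00 = 0dead976
  after D2: wrote 4B at 0x06 = ead976fd
  after D3: wrote 2B at 0x0c = af0d
  after D4: wrote 2B at 0x14 = 8c3e
  after D5: wrote 3B at 0x0e = af8c3e
query mem[0x0b]=0x7c, mem[0x10]=0x3e, mem[0x0d]=0x0d, mem[0x03]=0x76

MEM[0x0b,0x10,0x0d,0x03] = 7c 3e 0d 76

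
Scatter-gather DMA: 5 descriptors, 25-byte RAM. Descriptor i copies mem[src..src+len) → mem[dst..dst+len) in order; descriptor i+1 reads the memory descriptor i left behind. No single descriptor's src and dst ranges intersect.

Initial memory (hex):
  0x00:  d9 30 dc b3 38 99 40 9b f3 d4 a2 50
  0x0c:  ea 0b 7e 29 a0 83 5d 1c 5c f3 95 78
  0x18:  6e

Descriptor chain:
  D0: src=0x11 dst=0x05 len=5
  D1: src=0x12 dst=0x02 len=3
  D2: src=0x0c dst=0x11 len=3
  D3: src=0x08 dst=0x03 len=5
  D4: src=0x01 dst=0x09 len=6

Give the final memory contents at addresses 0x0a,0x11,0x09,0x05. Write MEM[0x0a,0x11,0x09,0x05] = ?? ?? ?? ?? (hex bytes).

#0 dst[0x05+5] := {0x83,0x5d,0x1c,0x5c,0xf3}
#1 dst[0x02+3] := {0x5d,0x1c,0x5c}
#2 dst[0x11+3] := {0xea,0x0b,0x7e}
#3 dst[0x03+5] := {0x5c,0xf3,0xa2,0x50,0xea}
#4 dst[0x09+6] := {0x30,0x5d,0x5c,0xf3,0xa2,0x50}
query mem[0x0a]=0x5d, mem[0x11]=0xea, mem[0x09]=0x30, mem[0x05]=0xa2

MEM[0x0a,0x11,0x09,0x05] = 5d ea 30 a2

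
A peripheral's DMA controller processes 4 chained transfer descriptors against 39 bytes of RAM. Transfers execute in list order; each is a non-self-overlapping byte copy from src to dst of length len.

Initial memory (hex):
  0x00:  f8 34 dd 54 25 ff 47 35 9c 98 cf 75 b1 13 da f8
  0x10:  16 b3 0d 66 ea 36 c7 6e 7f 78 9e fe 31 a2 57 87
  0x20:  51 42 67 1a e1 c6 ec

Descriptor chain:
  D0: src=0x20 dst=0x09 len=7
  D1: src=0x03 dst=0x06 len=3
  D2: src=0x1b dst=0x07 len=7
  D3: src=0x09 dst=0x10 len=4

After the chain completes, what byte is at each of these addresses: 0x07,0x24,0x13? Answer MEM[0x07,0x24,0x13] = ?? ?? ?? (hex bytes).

MEM[0x07,0x24,0x13] = fe e1 51

#0 dst[0x09+7] := {0x51,0x42,0x67,0x1a,0xe1,0xc6,0xec}
#1 dst[0x06+3] := {0x54,0x25,0xff}
#2 dst[0x07+7] := {0xfe,0x31,0xa2,0x57,0x87,0x51,0x42}
#3 dst[0x10+4] := {0xa2,0x57,0x87,0x51}
query mem[0x07]=0xfe, mem[0x24]=0xe1, mem[0x13]=0x51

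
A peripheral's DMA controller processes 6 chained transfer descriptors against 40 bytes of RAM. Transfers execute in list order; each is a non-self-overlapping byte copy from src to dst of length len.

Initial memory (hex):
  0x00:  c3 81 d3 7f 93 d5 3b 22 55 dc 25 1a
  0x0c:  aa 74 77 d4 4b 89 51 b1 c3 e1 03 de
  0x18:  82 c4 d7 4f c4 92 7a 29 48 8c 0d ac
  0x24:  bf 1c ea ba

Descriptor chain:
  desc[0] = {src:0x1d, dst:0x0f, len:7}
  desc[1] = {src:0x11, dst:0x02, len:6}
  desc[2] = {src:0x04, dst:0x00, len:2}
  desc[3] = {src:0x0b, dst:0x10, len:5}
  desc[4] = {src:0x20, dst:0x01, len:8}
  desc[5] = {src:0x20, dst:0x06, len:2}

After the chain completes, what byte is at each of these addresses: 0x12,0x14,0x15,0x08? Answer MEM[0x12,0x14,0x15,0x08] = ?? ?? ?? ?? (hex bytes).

MEM[0x12,0x14,0x15,0x08] = 74 92 ac ba

D0: mem[0x0f..0x15] <- [92 7a 29 48 8c 0d ac]
D1: mem[0x02..0x07] <- [29 48 8c 0d ac 03]
D2: mem[0x00..0x01] <- [8c 0d]
D3: mem[0x10..0x14] <- [1a aa 74 77 92]
D4: mem[0x01..0x08] <- [48 8c 0d ac bf 1c ea ba]
D5: mem[0x06..0x07] <- [48 8c]
query mem[0x12]=0x74, mem[0x14]=0x92, mem[0x15]=0xac, mem[0x08]=0xba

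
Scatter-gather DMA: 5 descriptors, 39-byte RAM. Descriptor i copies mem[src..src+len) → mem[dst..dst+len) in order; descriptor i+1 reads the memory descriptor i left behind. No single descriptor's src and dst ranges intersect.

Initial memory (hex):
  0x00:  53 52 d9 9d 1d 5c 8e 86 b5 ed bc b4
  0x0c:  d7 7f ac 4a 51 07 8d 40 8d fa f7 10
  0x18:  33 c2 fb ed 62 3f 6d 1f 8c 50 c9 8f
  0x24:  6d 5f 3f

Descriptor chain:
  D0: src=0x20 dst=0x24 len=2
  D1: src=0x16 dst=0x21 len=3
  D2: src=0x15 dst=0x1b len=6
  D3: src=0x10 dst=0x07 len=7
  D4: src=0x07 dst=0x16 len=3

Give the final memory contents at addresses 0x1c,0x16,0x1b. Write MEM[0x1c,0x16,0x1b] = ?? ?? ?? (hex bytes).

#0 dst[0x24+2] := {0x8c,0x50}
#1 dst[0x21+3] := {0xf7,0x10,0x33}
#2 dst[0x1b+6] := {0xfa,0xf7,0x10,0x33,0xc2,0xfb}
#3 dst[0x07+7] := {0x51,0x07,0x8d,0x40,0x8d,0xfa,0xf7}
#4 dst[0x16+3] := {0x51,0x07,0x8d}
query mem[0x1c]=0xf7, mem[0x16]=0x51, mem[0x1b]=0xfa

MEM[0x1c,0x16,0x1b] = f7 51 fa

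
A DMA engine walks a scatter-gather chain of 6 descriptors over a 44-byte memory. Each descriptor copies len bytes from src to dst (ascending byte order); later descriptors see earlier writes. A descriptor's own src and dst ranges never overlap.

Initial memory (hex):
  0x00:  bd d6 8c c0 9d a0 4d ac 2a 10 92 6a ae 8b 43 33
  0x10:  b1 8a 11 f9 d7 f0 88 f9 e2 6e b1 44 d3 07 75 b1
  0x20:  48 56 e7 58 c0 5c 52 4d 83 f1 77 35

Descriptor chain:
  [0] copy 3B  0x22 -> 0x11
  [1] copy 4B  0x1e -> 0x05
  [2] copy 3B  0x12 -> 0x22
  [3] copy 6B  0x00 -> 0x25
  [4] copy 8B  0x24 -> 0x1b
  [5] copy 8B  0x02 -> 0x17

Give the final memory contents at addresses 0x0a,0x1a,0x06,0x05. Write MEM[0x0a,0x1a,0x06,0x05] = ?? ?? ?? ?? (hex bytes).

MEM[0x0a,0x1a,0x06,0x05] = 92 75 b1 75

[0] 0x22->0x11 len=3 : e7 58 c0
[1] 0x1e->0x05 len=4 : 75 b1 48 56
[2] 0x12->0x22 len=3 : 58 c0 d7
[3] 0x00->0x25 len=6 : bd d6 8c c0 9d 75
[4] 0x24->0x1b len=8 : d7 bd d6 8c c0 9d 75 35
[5] 0x02->0x17 len=8 : 8c c0 9d 75 b1 48 56 10
query mem[0x0a]=0x92, mem[0x1a]=0x75, mem[0x06]=0xb1, mem[0x05]=0x75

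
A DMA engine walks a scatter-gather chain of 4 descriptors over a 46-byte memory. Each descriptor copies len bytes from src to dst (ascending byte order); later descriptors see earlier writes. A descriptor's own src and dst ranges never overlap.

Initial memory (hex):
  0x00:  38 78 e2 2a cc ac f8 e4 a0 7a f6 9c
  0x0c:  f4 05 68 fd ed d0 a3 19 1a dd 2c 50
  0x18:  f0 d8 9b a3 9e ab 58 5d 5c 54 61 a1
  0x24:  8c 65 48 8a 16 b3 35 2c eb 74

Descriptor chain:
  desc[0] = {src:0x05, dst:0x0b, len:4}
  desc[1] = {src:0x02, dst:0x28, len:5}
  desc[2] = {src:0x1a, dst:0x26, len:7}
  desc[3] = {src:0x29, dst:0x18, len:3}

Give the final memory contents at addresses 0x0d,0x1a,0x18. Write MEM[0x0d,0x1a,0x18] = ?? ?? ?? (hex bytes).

MEM[0x0d,0x1a,0x18] = e4 5d ab

  after D0: wrote 4B at 0x0b = acf8e4a0
  after D1: wrote 5B at 0x28 = e22accacf8
  after D2: wrote 7B at 0x26 = 9ba39eab585d5c
  after D3: wrote 3B at 0x18 = ab585d
query mem[0x0d]=0xe4, mem[0x1a]=0x5d, mem[0x18]=0xab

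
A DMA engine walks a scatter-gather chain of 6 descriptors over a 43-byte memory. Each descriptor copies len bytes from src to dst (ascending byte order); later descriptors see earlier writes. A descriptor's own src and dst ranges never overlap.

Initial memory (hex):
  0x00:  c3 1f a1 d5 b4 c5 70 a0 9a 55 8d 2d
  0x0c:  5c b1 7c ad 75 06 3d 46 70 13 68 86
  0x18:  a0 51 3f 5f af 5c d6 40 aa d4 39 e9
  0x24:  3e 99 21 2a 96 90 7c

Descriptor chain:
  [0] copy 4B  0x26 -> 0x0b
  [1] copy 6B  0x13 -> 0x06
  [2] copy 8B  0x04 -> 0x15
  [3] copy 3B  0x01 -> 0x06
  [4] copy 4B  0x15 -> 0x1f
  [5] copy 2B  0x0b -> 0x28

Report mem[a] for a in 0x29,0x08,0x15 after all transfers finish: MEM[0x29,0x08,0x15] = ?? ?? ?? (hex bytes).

MEM[0x29,0x08,0x15] = 2a d5 b4

  after D0: wrote 4B at 0x0b = 212a9690
  after D1: wrote 6B at 0x06 = 4670136886a0
  after D2: wrote 8B at 0x15 = b4c54670136886a0
  after D3: wrote 3B at 0x06 = 1fa1d5
  after D4: wrote 4B at 0x1f = b4c54670
  after D5: wrote 2B at 0x28 = a02a
query mem[0x29]=0x2a, mem[0x08]=0xd5, mem[0x15]=0xb4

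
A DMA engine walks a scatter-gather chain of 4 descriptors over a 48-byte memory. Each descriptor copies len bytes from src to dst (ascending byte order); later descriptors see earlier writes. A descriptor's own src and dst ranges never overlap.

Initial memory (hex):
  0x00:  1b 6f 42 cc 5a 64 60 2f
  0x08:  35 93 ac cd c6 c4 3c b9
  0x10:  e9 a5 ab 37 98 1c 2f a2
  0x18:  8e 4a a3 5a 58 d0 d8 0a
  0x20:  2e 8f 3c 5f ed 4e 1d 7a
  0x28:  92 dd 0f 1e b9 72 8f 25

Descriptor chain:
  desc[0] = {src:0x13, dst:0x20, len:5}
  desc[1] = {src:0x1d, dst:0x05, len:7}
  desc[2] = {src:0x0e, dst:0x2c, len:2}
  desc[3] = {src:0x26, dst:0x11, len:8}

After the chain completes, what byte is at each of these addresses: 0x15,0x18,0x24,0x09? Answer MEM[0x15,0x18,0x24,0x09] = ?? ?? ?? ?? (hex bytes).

MEM[0x15,0x18,0x24,0x09] = 0f b9 a2 98

D0: mem[0x20..0x24] <- [37 98 1c 2f a2]
D1: mem[0x05..0x0b] <- [d0 d8 0a 37 98 1c 2f]
D2: mem[0x2c..0x2d] <- [3c b9]
D3: mem[0x11..0x18] <- [1d 7a 92 dd 0f 1e 3c b9]
query mem[0x15]=0x0f, mem[0x18]=0xb9, mem[0x24]=0xa2, mem[0x09]=0x98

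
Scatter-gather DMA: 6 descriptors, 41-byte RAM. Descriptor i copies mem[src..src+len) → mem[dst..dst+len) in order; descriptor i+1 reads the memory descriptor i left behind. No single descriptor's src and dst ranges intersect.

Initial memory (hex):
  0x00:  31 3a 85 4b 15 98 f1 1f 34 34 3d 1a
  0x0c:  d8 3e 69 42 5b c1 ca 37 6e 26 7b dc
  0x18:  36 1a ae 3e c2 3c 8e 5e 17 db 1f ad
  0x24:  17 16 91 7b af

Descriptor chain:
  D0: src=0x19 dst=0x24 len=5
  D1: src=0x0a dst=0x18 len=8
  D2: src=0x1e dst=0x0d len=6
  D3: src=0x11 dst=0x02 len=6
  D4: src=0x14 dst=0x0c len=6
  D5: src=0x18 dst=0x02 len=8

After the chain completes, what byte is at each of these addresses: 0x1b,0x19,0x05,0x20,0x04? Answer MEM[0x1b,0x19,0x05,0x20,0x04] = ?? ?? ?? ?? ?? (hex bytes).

[0] 0x19->0x24 len=5 : 1a ae 3e c2 3c
[1] 0x0a->0x18 len=8 : 3d 1a d8 3e 69 42 5b c1
[2] 0x1e->0x0d len=6 : 5b c1 17 db 1f ad
[3] 0x11->0x02 len=6 : 1f ad 37 6e 26 7b
[4] 0x14->0x0c len=6 : 6e 26 7b dc 3d 1a
[5] 0x18->0x02 len=8 : 3d 1a d8 3e 69 42 5b c1
query mem[0x1b]=0x3e, mem[0x19]=0x1a, mem[0x05]=0x3e, mem[0x20]=0x17, mem[0x04]=0xd8

MEM[0x1b,0x19,0x05,0x20,0x04] = 3e 1a 3e 17 d8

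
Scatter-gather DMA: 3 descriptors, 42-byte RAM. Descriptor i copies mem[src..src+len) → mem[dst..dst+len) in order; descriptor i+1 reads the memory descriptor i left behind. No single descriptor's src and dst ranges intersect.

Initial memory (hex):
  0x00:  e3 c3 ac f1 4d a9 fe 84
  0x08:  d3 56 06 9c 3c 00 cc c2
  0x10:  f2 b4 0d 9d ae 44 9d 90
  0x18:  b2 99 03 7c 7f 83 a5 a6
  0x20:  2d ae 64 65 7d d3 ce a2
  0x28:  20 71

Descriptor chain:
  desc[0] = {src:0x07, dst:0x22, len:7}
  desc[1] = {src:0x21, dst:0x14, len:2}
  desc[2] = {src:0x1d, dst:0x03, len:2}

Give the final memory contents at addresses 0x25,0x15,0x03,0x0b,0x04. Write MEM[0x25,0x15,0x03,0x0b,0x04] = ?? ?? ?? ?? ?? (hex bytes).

[0] 0x07->0x22 len=7 : 84 d3 56 06 9c 3c 00
[1] 0x21->0x14 len=2 : ae 84
[2] 0x1d->0x03 len=2 : 83 a5
query mem[0x25]=0x06, mem[0x15]=0x84, mem[0x03]=0x83, mem[0x0b]=0x9c, mem[0x04]=0xa5

MEM[0x25,0x15,0x03,0x0b,0x04] = 06 84 83 9c a5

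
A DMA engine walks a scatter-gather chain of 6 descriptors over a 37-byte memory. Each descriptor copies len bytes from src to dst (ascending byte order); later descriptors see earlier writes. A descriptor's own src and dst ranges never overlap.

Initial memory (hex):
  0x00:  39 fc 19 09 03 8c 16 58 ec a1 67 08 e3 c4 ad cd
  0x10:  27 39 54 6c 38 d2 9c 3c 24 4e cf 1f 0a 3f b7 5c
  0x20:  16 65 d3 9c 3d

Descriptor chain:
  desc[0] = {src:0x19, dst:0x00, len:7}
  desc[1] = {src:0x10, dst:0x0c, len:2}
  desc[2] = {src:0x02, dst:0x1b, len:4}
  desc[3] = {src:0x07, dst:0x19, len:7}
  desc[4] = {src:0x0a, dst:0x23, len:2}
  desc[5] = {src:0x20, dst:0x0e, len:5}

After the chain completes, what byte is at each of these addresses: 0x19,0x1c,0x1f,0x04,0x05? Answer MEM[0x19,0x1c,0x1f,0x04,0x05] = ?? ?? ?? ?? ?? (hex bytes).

MEM[0x19,0x1c,0x1f,0x04,0x05] = 58 67 39 3f b7

  after D0: wrote 7B at 0x00 = 4ecf1f0a3fb75c
  after D1: wrote 2B at 0x0c = 2739
  after D2: wrote 4B at 0x1b = 1f0a3fb7
  after D3: wrote 7B at 0x19 = 58eca167082739
  after D4: wrote 2B at 0x23 = 6708
  after D5: wrote 5B at 0x0e = 1665d36708
query mem[0x19]=0x58, mem[0x1c]=0x67, mem[0x1f]=0x39, mem[0x04]=0x3f, mem[0x05]=0xb7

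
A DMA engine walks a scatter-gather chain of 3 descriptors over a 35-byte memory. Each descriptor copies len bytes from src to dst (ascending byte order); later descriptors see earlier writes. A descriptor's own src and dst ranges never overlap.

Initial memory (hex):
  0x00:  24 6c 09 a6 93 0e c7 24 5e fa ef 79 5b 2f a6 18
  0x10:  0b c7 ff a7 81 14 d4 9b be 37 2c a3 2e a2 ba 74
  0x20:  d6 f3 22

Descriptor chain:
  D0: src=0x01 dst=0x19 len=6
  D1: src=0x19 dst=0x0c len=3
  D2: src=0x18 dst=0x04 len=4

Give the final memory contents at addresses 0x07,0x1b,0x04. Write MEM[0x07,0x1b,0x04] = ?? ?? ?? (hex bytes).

  after D0: wrote 6B at 0x19 = 6c09a6930ec7
  after D1: wrote 3B at 0x0c = 6c09a6
  after D2: wrote 4B at 0x04 = be6c09a6
query mem[0x07]=0xa6, mem[0x1b]=0xa6, mem[0x04]=0xbe

MEM[0x07,0x1b,0x04] = a6 a6 be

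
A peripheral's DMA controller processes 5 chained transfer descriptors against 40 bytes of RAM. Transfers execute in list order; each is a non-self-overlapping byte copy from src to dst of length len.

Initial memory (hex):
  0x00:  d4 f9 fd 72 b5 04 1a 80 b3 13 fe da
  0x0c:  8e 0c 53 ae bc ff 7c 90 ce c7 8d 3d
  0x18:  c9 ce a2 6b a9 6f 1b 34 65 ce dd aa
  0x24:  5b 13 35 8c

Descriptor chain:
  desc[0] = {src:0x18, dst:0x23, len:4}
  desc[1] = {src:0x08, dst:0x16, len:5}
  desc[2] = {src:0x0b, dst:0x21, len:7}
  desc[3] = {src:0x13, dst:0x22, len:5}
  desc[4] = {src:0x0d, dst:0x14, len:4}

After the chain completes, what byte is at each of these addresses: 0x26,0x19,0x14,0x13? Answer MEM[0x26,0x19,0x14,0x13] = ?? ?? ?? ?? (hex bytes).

MEM[0x26,0x19,0x14,0x13] = 13 da 0c 90

D0: mem[0x23..0x26] <- [c9 ce a2 6b]
D1: mem[0x16..0x1a] <- [b3 13 fe da 8e]
D2: mem[0x21..0x27] <- [da 8e 0c 53 ae bc ff]
D3: mem[0x22..0x26] <- [90 ce c7 b3 13]
D4: mem[0x14..0x17] <- [0c 53 ae bc]
query mem[0x26]=0x13, mem[0x19]=0xda, mem[0x14]=0x0c, mem[0x13]=0x90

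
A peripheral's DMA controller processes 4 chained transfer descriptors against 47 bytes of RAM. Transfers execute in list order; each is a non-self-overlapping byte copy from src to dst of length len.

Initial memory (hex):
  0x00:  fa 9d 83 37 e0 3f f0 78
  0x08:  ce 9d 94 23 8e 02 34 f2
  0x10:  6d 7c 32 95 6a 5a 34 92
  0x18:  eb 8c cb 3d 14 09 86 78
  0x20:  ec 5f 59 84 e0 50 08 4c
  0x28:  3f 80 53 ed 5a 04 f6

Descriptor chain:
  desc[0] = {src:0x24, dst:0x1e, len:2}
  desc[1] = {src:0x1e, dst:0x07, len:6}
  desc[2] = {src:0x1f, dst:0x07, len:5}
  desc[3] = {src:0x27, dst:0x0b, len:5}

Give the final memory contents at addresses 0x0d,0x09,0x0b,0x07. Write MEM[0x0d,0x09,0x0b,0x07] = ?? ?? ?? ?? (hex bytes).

D0: mem[0x1e..0x1f] <- [e0 50]
D1: mem[0x07..0x0c] <- [e0 50 ec 5f 59 84]
D2: mem[0x07..0x0b] <- [50 ec 5f 59 84]
D3: mem[0x0b..0x0f] <- [4c 3f 80 53 ed]
query mem[0x0d]=0x80, mem[0x09]=0x5f, mem[0x0b]=0x4c, mem[0x07]=0x50

MEM[0x0d,0x09,0x0b,0x07] = 80 5f 4c 50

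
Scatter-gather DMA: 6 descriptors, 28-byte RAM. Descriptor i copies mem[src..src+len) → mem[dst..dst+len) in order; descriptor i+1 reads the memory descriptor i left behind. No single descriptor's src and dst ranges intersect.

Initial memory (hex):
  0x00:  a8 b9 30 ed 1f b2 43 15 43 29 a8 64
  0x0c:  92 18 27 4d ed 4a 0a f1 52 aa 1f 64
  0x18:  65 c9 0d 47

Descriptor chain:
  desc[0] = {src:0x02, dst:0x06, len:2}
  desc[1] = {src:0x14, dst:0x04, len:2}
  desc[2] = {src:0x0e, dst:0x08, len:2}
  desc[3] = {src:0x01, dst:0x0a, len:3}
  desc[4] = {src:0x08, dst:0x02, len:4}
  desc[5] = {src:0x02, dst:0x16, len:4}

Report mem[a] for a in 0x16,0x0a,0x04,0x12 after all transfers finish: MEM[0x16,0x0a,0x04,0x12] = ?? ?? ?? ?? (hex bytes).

MEM[0x16,0x0a,0x04,0x12] = 27 b9 b9 0a

#0 dst[0x06+2] := {0x30,0xed}
#1 dst[0x04+2] := {0x52,0xaa}
#2 dst[0x08+2] := {0x27,0x4d}
#3 dst[0x0a+3] := {0xb9,0x30,0xed}
#4 dst[0x02+4] := {0x27,0x4d,0xb9,0x30}
#5 dst[0x16+4] := {0x27,0x4d,0xb9,0x30}
query mem[0x16]=0x27, mem[0x0a]=0xb9, mem[0x04]=0xb9, mem[0x12]=0x0a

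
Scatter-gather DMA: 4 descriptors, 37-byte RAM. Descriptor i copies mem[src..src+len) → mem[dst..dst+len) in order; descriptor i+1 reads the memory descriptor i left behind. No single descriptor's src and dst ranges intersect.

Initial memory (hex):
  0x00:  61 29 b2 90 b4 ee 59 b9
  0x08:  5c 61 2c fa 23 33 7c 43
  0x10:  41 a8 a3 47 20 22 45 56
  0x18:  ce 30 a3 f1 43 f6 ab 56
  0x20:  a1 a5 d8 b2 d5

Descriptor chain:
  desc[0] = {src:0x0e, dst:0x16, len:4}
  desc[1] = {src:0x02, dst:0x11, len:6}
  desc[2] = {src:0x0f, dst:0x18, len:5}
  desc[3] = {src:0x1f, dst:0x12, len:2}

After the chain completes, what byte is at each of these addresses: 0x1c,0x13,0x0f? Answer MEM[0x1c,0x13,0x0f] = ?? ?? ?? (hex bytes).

MEM[0x1c,0x13,0x0f] = b4 a1 43

D0: mem[0x16..0x19] <- [7c 43 41 a8]
D1: mem[0x11..0x16] <- [b2 90 b4 ee 59 b9]
D2: mem[0x18..0x1c] <- [43 41 b2 90 b4]
D3: mem[0x12..0x13] <- [56 a1]
query mem[0x1c]=0xb4, mem[0x13]=0xa1, mem[0x0f]=0x43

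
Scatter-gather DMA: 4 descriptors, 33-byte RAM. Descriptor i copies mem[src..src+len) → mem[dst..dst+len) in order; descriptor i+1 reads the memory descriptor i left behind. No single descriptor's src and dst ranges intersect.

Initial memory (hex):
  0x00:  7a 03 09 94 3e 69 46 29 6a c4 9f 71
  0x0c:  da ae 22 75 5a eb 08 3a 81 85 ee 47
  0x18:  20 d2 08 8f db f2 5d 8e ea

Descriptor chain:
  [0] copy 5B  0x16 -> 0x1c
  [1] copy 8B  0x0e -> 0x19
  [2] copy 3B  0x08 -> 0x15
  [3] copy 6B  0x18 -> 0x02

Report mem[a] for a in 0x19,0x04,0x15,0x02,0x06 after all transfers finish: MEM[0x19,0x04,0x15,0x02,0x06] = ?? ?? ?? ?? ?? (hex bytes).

MEM[0x19,0x04,0x15,0x02,0x06] = 22 75 6a 20 eb

[0] 0x16->0x1c len=5 : ee 47 20 d2 08
[1] 0x0e->0x19 len=8 : 22 75 5a eb 08 3a 81 85
[2] 0x08->0x15 len=3 : 6a c4 9f
[3] 0x18->0x02 len=6 : 20 22 75 5a eb 08
query mem[0x19]=0x22, mem[0x04]=0x75, mem[0x15]=0x6a, mem[0x02]=0x20, mem[0x06]=0xeb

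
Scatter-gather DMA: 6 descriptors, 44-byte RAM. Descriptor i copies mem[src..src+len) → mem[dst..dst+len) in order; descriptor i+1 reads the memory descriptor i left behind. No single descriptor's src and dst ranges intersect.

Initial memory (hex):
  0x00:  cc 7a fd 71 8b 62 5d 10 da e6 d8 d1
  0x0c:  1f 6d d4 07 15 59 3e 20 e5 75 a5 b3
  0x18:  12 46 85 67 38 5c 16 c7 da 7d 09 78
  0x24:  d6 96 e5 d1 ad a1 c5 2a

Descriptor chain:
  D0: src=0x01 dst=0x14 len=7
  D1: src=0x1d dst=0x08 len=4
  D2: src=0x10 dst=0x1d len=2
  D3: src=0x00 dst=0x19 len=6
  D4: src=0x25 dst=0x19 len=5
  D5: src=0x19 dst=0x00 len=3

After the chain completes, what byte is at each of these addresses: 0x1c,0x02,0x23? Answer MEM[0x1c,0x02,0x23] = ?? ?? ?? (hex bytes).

MEM[0x1c,0x02,0x23] = ad d1 78

[0] 0x01->0x14 len=7 : 7a fd 71 8b 62 5d 10
[1] 0x1d->0x08 len=4 : 5c 16 c7 da
[2] 0x10->0x1d len=2 : 15 59
[3] 0x00->0x19 len=6 : cc 7a fd 71 8b 62
[4] 0x25->0x19 len=5 : 96 e5 d1 ad a1
[5] 0x19->0x00 len=3 : 96 e5 d1
query mem[0x1c]=0xad, mem[0x02]=0xd1, mem[0x23]=0x78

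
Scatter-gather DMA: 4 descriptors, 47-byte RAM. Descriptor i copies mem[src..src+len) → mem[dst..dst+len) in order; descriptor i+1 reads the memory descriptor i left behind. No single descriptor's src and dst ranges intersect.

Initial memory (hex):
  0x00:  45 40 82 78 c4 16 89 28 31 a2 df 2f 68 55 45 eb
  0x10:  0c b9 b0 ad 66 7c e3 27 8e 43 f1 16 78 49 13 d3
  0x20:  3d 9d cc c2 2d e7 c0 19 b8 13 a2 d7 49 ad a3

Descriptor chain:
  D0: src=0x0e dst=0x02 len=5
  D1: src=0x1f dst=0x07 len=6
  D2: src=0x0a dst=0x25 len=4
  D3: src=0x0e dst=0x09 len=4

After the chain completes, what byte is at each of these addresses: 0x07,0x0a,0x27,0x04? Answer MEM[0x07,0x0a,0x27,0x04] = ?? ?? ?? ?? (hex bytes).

MEM[0x07,0x0a,0x27,0x04] = d3 eb 2d 0c

#0 dst[0x02+5] := {0x45,0xeb,0x0c,0xb9,0xb0}
#1 dst[0x07+6] := {0xd3,0x3d,0x9d,0xcc,0xc2,0x2d}
#2 dst[0x25+4] := {0xcc,0xc2,0x2d,0x55}
#3 dst[0x09+4] := {0x45,0xeb,0x0c,0xb9}
query mem[0x07]=0xd3, mem[0x0a]=0xeb, mem[0x27]=0x2d, mem[0x04]=0x0c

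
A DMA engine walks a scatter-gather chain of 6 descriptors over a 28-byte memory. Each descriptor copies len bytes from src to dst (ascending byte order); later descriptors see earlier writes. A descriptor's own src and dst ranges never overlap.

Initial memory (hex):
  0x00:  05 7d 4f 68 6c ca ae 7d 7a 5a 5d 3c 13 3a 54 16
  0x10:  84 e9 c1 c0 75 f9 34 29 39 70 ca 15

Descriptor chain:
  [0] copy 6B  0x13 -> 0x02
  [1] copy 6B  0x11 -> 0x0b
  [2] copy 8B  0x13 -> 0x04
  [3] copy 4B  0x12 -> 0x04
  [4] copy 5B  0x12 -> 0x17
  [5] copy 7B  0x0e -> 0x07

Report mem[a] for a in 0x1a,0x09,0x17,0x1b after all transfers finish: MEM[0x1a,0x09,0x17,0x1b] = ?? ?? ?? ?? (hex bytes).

MEM[0x1a,0x09,0x17,0x1b] = f9 34 c1 34

  after D0: wrote 6B at 0x02 = c075f9342939
  after D1: wrote 6B at 0x0b = e9c1c075f934
  after D2: wrote 8B at 0x04 = c075f934293970ca
  after D3: wrote 4B at 0x04 = c1c075f9
  after D4: wrote 5B at 0x17 = c1c075f934
  after D5: wrote 7B at 0x07 = 75f934e9c1c075
query mem[0x1a]=0xf9, mem[0x09]=0x34, mem[0x17]=0xc1, mem[0x1b]=0x34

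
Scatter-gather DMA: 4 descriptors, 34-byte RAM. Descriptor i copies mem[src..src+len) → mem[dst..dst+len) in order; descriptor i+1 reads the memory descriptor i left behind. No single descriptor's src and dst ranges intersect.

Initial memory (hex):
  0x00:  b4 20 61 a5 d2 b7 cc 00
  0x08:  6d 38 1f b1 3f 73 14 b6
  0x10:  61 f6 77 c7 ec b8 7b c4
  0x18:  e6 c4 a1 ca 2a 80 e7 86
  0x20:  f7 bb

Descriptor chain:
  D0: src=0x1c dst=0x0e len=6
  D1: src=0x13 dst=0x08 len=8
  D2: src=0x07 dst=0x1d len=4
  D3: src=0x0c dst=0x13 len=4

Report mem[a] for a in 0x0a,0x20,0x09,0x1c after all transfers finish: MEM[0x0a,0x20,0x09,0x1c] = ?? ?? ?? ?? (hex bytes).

#0 dst[0x0e+6] := {0x2a,0x80,0xe7,0x86,0xf7,0xbb}
#1 dst[0x08+8] := {0xbb,0xec,0xb8,0x7b,0xc4,0xe6,0xc4,0xa1}
#2 dst[0x1d+4] := {0x00,0xbb,0xec,0xb8}
#3 dst[0x13+4] := {0xc4,0xe6,0xc4,0xa1}
query mem[0x0a]=0xb8, mem[0x20]=0xb8, mem[0x09]=0xec, mem[0x1c]=0x2a

MEM[0x0a,0x20,0x09,0x1c] = b8 b8 ec 2a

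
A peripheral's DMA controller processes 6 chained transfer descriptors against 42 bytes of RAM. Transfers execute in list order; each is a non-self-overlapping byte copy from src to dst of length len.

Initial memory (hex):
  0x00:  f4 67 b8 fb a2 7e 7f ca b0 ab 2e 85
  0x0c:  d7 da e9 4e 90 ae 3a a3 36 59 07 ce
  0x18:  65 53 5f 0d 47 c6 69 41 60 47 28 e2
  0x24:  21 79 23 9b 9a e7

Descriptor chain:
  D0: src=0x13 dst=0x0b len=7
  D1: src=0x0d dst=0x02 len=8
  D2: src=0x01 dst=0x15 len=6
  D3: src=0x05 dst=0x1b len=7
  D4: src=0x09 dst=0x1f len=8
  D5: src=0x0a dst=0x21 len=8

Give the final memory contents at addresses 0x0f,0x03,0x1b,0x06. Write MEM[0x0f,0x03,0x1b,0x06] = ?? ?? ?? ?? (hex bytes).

[0] 0x13->0x0b len=7 : a3 36 59 07 ce 65 53
[1] 0x0d->0x02 len=8 : 59 07 ce 65 53 3a a3 36
[2] 0x01->0x15 len=6 : 67 59 07 ce 65 53
[3] 0x05->0x1b len=7 : 65 53 3a a3 36 2e a3
[4] 0x09->0x1f len=8 : 36 2e a3 36 59 07 ce 65
[5] 0x0a->0x21 len=8 : 2e a3 36 59 07 ce 65 53
query mem[0x0f]=0xce, mem[0x03]=0x07, mem[0x1b]=0x65, mem[0x06]=0x53

MEM[0x0f,0x03,0x1b,0x06] = ce 07 65 53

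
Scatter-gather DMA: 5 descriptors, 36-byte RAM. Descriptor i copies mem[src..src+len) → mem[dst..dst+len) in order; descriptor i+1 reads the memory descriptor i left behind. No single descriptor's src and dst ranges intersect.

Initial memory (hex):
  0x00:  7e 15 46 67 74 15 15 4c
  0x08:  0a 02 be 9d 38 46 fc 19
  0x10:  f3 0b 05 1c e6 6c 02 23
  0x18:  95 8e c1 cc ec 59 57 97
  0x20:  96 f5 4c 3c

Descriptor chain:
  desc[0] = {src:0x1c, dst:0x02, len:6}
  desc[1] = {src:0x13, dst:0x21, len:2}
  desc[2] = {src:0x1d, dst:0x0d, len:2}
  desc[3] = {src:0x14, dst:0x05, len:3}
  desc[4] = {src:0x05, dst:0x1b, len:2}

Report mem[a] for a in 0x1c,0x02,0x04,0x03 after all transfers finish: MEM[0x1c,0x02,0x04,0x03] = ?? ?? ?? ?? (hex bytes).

D0: mem[0x02..0x07] <- [ec 59 57 97 96 f5]
D1: mem[0x21..0x22] <- [1c e6]
D2: mem[0x0d..0x0e] <- [59 57]
D3: mem[0x05..0x07] <- [e6 6c 02]
D4: mem[0x1b..0x1c] <- [e6 6c]
query mem[0x1c]=0x6c, mem[0x02]=0xec, mem[0x04]=0x57, mem[0x03]=0x59

MEM[0x1c,0x02,0x04,0x03] = 6c ec 57 59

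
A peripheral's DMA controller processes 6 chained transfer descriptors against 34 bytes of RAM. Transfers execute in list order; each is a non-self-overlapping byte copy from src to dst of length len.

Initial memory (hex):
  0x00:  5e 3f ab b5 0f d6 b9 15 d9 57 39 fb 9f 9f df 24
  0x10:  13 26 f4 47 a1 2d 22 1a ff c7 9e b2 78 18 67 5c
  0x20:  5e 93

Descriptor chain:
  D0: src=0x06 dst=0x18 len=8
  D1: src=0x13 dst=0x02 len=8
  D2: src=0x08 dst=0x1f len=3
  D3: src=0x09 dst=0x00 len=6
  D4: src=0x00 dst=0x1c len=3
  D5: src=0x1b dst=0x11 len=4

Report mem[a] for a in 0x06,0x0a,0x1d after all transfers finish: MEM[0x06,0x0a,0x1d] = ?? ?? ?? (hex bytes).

MEM[0x06,0x0a,0x1d] = 1a 39 39

D0: mem[0x18..0x1f] <- [b9 15 d9 57 39 fb 9f 9f]
D1: mem[0x02..0x09] <- [47 a1 2d 22 1a b9 15 d9]
D2: mem[0x1f..0x21] <- [15 d9 39]
D3: mem[0x00..0x05] <- [d9 39 fb 9f 9f df]
D4: mem[0x1c..0x1e] <- [d9 39 fb]
D5: mem[0x11..0x14] <- [57 d9 39 fb]
query mem[0x06]=0x1a, mem[0x0a]=0x39, mem[0x1d]=0x39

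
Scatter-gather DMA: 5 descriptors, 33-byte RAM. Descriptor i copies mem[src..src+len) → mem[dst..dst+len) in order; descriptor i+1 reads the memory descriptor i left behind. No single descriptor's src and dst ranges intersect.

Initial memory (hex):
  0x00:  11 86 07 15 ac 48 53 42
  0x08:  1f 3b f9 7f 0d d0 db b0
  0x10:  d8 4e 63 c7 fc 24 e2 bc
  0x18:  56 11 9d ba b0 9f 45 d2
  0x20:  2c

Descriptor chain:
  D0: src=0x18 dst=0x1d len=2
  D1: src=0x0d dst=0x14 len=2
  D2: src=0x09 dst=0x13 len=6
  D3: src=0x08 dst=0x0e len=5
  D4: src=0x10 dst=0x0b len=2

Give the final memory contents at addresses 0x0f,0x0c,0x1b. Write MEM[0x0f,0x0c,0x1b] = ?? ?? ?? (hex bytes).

[0] 0x18->0x1d len=2 : 56 11
[1] 0x0d->0x14 len=2 : d0 db
[2] 0x09->0x13 len=6 : 3b f9 7f 0d d0 db
[3] 0x08->0x0e len=5 : 1f 3b f9 7f 0d
[4] 0x10->0x0b len=2 : f9 7f
query mem[0x0f]=0x3b, mem[0x0c]=0x7f, mem[0x1b]=0xba

MEM[0x0f,0x0c,0x1b] = 3b 7f ba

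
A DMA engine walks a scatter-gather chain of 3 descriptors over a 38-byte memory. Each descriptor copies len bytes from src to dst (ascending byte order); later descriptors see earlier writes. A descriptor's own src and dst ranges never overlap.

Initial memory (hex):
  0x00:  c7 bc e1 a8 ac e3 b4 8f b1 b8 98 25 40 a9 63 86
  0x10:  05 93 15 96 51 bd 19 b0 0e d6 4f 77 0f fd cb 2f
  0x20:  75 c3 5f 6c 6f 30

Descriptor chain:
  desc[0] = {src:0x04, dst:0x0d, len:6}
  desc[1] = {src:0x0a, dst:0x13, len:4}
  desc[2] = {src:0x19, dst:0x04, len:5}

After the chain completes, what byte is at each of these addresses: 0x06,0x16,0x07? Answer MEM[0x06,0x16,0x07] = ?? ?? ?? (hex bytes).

MEM[0x06,0x16,0x07] = 77 ac 0f

  after D0: wrote 6B at 0x0d = ace3b48fb1b8
  after D1: wrote 4B at 0x13 = 982540ac
  after D2: wrote 5B at 0x04 = d64f770ffd
query mem[0x06]=0x77, mem[0x16]=0xac, mem[0x07]=0x0f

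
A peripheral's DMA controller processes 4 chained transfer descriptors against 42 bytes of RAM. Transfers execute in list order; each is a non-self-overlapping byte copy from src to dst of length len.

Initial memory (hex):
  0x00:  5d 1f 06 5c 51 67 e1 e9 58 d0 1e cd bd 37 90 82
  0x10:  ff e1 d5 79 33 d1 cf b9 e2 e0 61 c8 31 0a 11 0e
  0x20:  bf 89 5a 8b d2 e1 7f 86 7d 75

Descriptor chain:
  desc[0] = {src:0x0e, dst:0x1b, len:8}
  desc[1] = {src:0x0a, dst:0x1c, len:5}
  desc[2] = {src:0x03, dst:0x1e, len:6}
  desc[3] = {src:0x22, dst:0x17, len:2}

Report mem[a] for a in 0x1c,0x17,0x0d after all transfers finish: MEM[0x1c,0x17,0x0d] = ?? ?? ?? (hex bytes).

MEM[0x1c,0x17,0x0d] = 1e e9 37

[0] 0x0e->0x1b len=8 : 90 82 ff e1 d5 79 33 d1
[1] 0x0a->0x1c len=5 : 1e cd bd 37 90
[2] 0x03->0x1e len=6 : 5c 51 67 e1 e9 58
[3] 0x22->0x17 len=2 : e9 58
query mem[0x1c]=0x1e, mem[0x17]=0xe9, mem[0x0d]=0x37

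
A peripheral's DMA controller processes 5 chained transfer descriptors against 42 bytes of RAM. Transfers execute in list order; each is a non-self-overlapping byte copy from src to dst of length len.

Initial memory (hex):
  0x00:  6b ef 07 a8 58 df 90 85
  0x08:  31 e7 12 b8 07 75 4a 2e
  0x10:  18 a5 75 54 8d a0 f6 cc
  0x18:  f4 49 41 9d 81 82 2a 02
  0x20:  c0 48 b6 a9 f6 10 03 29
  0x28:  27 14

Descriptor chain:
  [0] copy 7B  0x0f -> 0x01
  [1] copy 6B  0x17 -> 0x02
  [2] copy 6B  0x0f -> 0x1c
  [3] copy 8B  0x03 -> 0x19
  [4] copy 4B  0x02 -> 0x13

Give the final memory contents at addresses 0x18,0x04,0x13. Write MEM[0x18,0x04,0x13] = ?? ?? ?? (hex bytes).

  after D0: wrote 7B at 0x01 = 2e18a575548da0
  after D1: wrote 6B at 0x02 = ccf449419d81
  after D2: wrote 6B at 0x1c = 2e18a575548d
  after D3: wrote 8B at 0x19 = f449419d8131e712
  after D4: wrote 4B at 0x13 = ccf44941
query mem[0x18]=0xf4, mem[0x04]=0x49, mem[0x13]=0xcc

MEM[0x18,0x04,0x13] = f4 49 cc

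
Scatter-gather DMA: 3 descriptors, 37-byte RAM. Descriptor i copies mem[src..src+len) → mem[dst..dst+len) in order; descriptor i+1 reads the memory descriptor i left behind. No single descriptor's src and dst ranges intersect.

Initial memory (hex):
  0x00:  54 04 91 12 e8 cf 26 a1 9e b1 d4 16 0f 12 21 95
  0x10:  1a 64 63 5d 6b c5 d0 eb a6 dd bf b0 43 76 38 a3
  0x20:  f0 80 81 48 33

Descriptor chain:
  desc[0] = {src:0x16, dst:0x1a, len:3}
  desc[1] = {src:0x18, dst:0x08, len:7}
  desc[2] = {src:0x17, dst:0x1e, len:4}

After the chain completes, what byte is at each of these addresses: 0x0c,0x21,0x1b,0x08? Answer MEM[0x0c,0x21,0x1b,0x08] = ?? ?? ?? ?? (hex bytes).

MEM[0x0c,0x21,0x1b,0x08] = a6 d0 eb a6

[0] 0x16->0x1a len=3 : d0 eb a6
[1] 0x18->0x08 len=7 : a6 dd d0 eb a6 76 38
[2] 0x17->0x1e len=4 : eb a6 dd d0
query mem[0x0c]=0xa6, mem[0x21]=0xd0, mem[0x1b]=0xeb, mem[0x08]=0xa6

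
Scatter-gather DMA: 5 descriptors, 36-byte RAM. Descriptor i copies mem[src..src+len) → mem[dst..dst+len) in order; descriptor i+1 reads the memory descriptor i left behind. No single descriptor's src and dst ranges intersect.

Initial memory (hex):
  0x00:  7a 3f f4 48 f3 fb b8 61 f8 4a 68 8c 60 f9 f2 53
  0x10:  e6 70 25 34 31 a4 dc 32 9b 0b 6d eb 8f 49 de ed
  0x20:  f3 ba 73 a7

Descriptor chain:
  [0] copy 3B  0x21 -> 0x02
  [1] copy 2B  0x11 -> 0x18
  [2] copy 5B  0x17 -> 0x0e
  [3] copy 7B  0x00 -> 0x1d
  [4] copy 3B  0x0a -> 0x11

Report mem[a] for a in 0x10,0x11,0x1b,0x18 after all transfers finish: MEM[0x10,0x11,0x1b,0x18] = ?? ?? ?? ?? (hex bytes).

D0: mem[0x02..0x04] <- [ba 73 a7]
D1: mem[0x18..0x19] <- [70 25]
D2: mem[0x0e..0x12] <- [32 70 25 6d eb]
D3: mem[0x1d..0x23] <- [7a 3f ba 73 a7 fb b8]
D4: mem[0x11..0x13] <- [68 8c 60]
query mem[0x10]=0x25, mem[0x11]=0x68, mem[0x1b]=0xeb, mem[0x18]=0x70

MEM[0x10,0x11,0x1b,0x18] = 25 68 eb 70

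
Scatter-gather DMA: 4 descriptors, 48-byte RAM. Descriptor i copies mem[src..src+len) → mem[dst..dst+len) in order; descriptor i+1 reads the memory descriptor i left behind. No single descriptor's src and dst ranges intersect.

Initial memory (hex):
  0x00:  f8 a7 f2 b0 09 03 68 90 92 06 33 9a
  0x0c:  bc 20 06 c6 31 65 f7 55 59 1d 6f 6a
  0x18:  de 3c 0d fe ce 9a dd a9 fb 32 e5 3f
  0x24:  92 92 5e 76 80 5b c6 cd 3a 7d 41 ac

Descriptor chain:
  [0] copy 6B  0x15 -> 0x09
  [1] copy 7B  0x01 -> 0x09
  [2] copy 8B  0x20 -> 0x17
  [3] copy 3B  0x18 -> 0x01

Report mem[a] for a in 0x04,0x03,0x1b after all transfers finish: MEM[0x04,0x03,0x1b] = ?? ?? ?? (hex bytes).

MEM[0x04,0x03,0x1b] = 09 3f 92

D0: mem[0x09..0x0e] <- [1d 6f 6a de 3c 0d]
D1: mem[0x09..0x0f] <- [a7 f2 b0 09 03 68 90]
D2: mem[0x17..0x1e] <- [fb 32 e5 3f 92 92 5e 76]
D3: mem[0x01..0x03] <- [32 e5 3f]
query mem[0x04]=0x09, mem[0x03]=0x3f, mem[0x1b]=0x92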